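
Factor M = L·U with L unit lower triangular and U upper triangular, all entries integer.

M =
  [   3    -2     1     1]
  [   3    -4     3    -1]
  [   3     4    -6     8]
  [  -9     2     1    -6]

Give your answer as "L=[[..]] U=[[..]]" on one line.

  R1 -= 1·R0 → [0,-2,2,-2]
  R2 -= 1·R0 → [0,6,-7,7]
  R3 -= -3·R0 → [0,-4,4,-3]
  R2 -= -3·R1 → [0,0,-1,1]
  R3 -= 2·R1 → [0,0,0,1]
  R3 -= 0·R2 → [0,0,0,1]

L=[[1,0,0,0],[1,1,0,0],[1,-3,1,0],[-3,2,0,1]] U=[[3,-2,1,1],[0,-2,2,-2],[0,0,-1,1],[0,0,0,1]]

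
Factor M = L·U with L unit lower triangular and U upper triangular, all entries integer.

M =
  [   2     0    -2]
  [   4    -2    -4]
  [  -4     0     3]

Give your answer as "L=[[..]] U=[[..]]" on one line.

L=[[1,0,0],[2,1,0],[-2,0,1]] U=[[2,0,-2],[0,-2,0],[0,0,-1]]

  row1 -= 2·row0 → [0,-2,0]
  row2 -= -2·row0 → [0,0,-1]
  row2 -= 0·row1 → [0,0,-1]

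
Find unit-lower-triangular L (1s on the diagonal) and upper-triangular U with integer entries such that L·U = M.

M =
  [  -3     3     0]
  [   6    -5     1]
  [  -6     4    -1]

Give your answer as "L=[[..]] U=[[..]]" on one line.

  R1 -= -2·R0 → [0,1,1]
  R2 -= 2·R0 → [0,-2,-1]
  R2 -= -2·R1 → [0,0,1]

L=[[1,0,0],[-2,1,0],[2,-2,1]] U=[[-3,3,0],[0,1,1],[0,0,1]]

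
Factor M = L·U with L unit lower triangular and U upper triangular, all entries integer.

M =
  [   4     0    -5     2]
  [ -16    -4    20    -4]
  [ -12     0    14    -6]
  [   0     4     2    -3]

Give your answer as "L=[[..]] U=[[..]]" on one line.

L=[[1,0,0,0],[-4,1,0,0],[-3,0,1,0],[0,-1,-2,1]] U=[[4,0,-5,2],[0,-4,0,4],[0,0,-1,0],[0,0,0,1]]

  R1 -= -4·R0 → [0,-4,0,4]
  R2 -= -3·R0 → [0,0,-1,0]
  R3 -= 0·R0 → [0,4,2,-3]
  R2 -= 0·R1 → [0,0,-1,0]
  R3 -= -1·R1 → [0,0,2,1]
  R3 -= -2·R2 → [0,0,0,1]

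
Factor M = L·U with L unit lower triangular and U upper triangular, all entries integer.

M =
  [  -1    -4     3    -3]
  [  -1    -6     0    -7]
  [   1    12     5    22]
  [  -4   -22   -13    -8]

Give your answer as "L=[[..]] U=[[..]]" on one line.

L=[[1,0,0,0],[1,1,0,0],[-1,-4,1,0],[4,3,4,1]] U=[[-1,-4,3,-3],[0,-2,-3,-4],[0,0,-4,3],[0,0,0,4]]

  R1 -= 1·R0 → [0,-2,-3,-4]
  R2 -= -1·R0 → [0,8,8,19]
  R3 -= 4·R0 → [0,-6,-25,4]
  R2 -= -4·R1 → [0,0,-4,3]
  R3 -= 3·R1 → [0,0,-16,16]
  R3 -= 4·R2 → [0,0,0,4]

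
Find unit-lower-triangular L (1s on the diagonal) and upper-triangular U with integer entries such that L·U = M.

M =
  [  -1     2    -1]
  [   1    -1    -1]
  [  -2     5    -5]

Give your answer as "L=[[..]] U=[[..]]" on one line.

  r1 -= -1·r0 → [0,1,-2]
  r2 -= 2·r0 → [0,1,-3]
  r2 -= 1·r1 → [0,0,-1]

L=[[1,0,0],[-1,1,0],[2,1,1]] U=[[-1,2,-1],[0,1,-2],[0,0,-1]]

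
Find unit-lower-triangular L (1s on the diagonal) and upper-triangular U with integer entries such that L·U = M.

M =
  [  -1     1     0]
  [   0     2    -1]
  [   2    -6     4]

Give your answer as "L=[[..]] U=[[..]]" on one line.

  r1 -= 0·r0 → [0,2,-1]
  r2 -= -2·r0 → [0,-4,4]
  r2 -= -2·r1 → [0,0,2]

L=[[1,0,0],[0,1,0],[-2,-2,1]] U=[[-1,1,0],[0,2,-1],[0,0,2]]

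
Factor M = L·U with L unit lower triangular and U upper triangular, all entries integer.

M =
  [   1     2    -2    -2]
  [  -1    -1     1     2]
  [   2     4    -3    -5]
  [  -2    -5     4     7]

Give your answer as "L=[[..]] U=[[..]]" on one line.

L=[[1,0,0,0],[-1,1,0,0],[2,0,1,0],[-2,-1,-1,1]] U=[[1,2,-2,-2],[0,1,-1,0],[0,0,1,-1],[0,0,0,2]]

  r1 -= -1·r0 → [0,1,-1,0]
  r2 -= 2·r0 → [0,0,1,-1]
  r3 -= -2·r0 → [0,-1,0,3]
  r2 -= 0·r1 → [0,0,1,-1]
  r3 -= -1·r1 → [0,0,-1,3]
  r3 -= -1·r2 → [0,0,0,2]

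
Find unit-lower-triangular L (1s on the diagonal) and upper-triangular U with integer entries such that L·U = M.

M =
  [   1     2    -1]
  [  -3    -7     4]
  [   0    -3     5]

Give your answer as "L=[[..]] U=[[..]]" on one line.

  r1 -= -3·r0 → [0,-1,1]
  r2 -= 0·r0 → [0,-3,5]
  r2 -= 3·r1 → [0,0,2]

L=[[1,0,0],[-3,1,0],[0,3,1]] U=[[1,2,-1],[0,-1,1],[0,0,2]]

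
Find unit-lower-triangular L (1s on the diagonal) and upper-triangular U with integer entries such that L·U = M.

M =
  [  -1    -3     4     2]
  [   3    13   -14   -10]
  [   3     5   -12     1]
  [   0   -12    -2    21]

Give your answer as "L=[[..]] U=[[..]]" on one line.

  row1 -= -3·row0 → [0,4,-2,-4]
  row2 -= -3·row0 → [0,-4,0,7]
  row3 -= 0·row0 → [0,-12,-2,21]
  row2 -= -1·row1 → [0,0,-2,3]
  row3 -= -3·row1 → [0,0,-8,9]
  row3 -= 4·row2 → [0,0,0,-3]

L=[[1,0,0,0],[-3,1,0,0],[-3,-1,1,0],[0,-3,4,1]] U=[[-1,-3,4,2],[0,4,-2,-4],[0,0,-2,3],[0,0,0,-3]]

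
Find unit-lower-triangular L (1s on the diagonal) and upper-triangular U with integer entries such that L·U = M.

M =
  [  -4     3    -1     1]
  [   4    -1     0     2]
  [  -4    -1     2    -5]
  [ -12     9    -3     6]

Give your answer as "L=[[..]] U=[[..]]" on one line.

L=[[1,0,0,0],[-1,1,0,0],[1,-2,1,0],[3,0,0,1]] U=[[-4,3,-1,1],[0,2,-1,3],[0,0,1,0],[0,0,0,3]]

  row1 -= -1·row0 → [0,2,-1,3]
  row2 -= 1·row0 → [0,-4,3,-6]
  row3 -= 3·row0 → [0,0,0,3]
  row2 -= -2·row1 → [0,0,1,0]
  row3 -= 0·row1 → [0,0,0,3]
  row3 -= 0·row2 → [0,0,0,3]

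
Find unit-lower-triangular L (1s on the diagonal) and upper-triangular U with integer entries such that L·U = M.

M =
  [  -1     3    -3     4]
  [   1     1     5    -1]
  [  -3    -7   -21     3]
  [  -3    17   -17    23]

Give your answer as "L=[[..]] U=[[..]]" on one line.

  R1 -= -1·R0 → [0,4,2,3]
  R2 -= 3·R0 → [0,-16,-12,-9]
  R3 -= 3·R0 → [0,8,-8,11]
  R2 -= -4·R1 → [0,0,-4,3]
  R3 -= 2·R1 → [0,0,-12,5]
  R3 -= 3·R2 → [0,0,0,-4]

L=[[1,0,0,0],[-1,1,0,0],[3,-4,1,0],[3,2,3,1]] U=[[-1,3,-3,4],[0,4,2,3],[0,0,-4,3],[0,0,0,-4]]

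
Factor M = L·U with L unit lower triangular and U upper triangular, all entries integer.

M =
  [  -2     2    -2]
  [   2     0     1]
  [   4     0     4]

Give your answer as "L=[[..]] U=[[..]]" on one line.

  R1 -= -1·R0 → [0,2,-1]
  R2 -= -2·R0 → [0,4,0]
  R2 -= 2·R1 → [0,0,2]

L=[[1,0,0],[-1,1,0],[-2,2,1]] U=[[-2,2,-2],[0,2,-1],[0,0,2]]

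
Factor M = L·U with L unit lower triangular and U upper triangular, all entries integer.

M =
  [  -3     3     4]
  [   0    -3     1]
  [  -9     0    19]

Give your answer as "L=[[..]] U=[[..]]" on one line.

L=[[1,0,0],[0,1,0],[3,3,1]] U=[[-3,3,4],[0,-3,1],[0,0,4]]

  R1 -= 0·R0 → [0,-3,1]
  R2 -= 3·R0 → [0,-9,7]
  R2 -= 3·R1 → [0,0,4]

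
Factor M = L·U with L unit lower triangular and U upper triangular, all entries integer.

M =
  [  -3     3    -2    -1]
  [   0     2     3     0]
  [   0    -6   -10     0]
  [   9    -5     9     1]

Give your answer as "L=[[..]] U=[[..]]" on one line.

L=[[1,0,0,0],[0,1,0,0],[0,-3,1,0],[-3,2,3,1]] U=[[-3,3,-2,-1],[0,2,3,0],[0,0,-1,0],[0,0,0,-2]]

  row1 -= 0·row0 → [0,2,3,0]
  row2 -= 0·row0 → [0,-6,-10,0]
  row3 -= -3·row0 → [0,4,3,-2]
  row2 -= -3·row1 → [0,0,-1,0]
  row3 -= 2·row1 → [0,0,-3,-2]
  row3 -= 3·row2 → [0,0,0,-2]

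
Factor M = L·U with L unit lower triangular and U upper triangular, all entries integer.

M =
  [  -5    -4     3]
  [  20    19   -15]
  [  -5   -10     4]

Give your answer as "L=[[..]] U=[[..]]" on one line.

L=[[1,0,0],[-4,1,0],[1,-2,1]] U=[[-5,-4,3],[0,3,-3],[0,0,-5]]

  row1 -= -4·row0 → [0,3,-3]
  row2 -= 1·row0 → [0,-6,1]
  row2 -= -2·row1 → [0,0,-5]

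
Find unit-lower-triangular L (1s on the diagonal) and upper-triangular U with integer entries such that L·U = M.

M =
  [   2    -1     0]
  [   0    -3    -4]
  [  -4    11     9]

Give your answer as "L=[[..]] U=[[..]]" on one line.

  row1 -= 0·row0 → [0,-3,-4]
  row2 -= -2·row0 → [0,9,9]
  row2 -= -3·row1 → [0,0,-3]

L=[[1,0,0],[0,1,0],[-2,-3,1]] U=[[2,-1,0],[0,-3,-4],[0,0,-3]]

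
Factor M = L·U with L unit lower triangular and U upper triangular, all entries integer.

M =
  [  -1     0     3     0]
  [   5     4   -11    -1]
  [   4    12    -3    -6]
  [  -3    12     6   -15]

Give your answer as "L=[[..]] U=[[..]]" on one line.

L=[[1,0,0,0],[-5,1,0,0],[-4,3,1,0],[3,3,5,1]] U=[[-1,0,3,0],[0,4,4,-1],[0,0,-3,-3],[0,0,0,3]]

  row1 -= -5·row0 → [0,4,4,-1]
  row2 -= -4·row0 → [0,12,9,-6]
  row3 -= 3·row0 → [0,12,-3,-15]
  row2 -= 3·row1 → [0,0,-3,-3]
  row3 -= 3·row1 → [0,0,-15,-12]
  row3 -= 5·row2 → [0,0,0,3]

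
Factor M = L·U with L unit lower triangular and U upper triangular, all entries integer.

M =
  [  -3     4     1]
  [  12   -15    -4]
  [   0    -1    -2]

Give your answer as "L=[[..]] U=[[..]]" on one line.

L=[[1,0,0],[-4,1,0],[0,-1,1]] U=[[-3,4,1],[0,1,0],[0,0,-2]]

  R1 -= -4·R0 → [0,1,0]
  R2 -= 0·R0 → [0,-1,-2]
  R2 -= -1·R1 → [0,0,-2]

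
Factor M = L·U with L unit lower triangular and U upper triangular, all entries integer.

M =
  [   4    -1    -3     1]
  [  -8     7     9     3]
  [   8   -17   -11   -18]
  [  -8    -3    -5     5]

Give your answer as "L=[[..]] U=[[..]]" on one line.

L=[[1,0,0,0],[-2,1,0,0],[2,-3,1,0],[-2,-1,-2,1]] U=[[4,-1,-3,1],[0,5,3,5],[0,0,4,-5],[0,0,0,2]]

  row1 -= -2·row0 → [0,5,3,5]
  row2 -= 2·row0 → [0,-15,-5,-20]
  row3 -= -2·row0 → [0,-5,-11,7]
  row2 -= -3·row1 → [0,0,4,-5]
  row3 -= -1·row1 → [0,0,-8,12]
  row3 -= -2·row2 → [0,0,0,2]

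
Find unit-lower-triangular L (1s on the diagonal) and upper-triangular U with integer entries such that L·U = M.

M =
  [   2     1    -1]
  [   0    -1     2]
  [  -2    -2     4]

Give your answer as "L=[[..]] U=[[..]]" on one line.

L=[[1,0,0],[0,1,0],[-1,1,1]] U=[[2,1,-1],[0,-1,2],[0,0,1]]

  R1 -= 0·R0 → [0,-1,2]
  R2 -= -1·R0 → [0,-1,3]
  R2 -= 1·R1 → [0,0,1]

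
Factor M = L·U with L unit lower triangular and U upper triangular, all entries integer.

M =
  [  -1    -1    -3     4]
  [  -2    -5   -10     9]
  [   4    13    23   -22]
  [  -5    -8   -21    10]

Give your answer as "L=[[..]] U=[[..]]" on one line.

  row1 -= 2·row0 → [0,-3,-4,1]
  row2 -= -4·row0 → [0,9,11,-6]
  row3 -= 5·row0 → [0,-3,-6,-10]
  row2 -= -3·row1 → [0,0,-1,-3]
  row3 -= 1·row1 → [0,0,-2,-11]
  row3 -= 2·row2 → [0,0,0,-5]

L=[[1,0,0,0],[2,1,0,0],[-4,-3,1,0],[5,1,2,1]] U=[[-1,-1,-3,4],[0,-3,-4,1],[0,0,-1,-3],[0,0,0,-5]]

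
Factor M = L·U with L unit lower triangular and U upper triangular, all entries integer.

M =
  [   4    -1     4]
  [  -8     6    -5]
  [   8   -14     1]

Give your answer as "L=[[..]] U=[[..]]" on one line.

  row1 -= -2·row0 → [0,4,3]
  row2 -= 2·row0 → [0,-12,-7]
  row2 -= -3·row1 → [0,0,2]

L=[[1,0,0],[-2,1,0],[2,-3,1]] U=[[4,-1,4],[0,4,3],[0,0,2]]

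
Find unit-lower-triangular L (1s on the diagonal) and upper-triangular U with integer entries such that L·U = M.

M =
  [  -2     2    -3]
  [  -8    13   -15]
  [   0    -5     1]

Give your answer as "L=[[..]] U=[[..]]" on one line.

  row1 -= 4·row0 → [0,5,-3]
  row2 -= 0·row0 → [0,-5,1]
  row2 -= -1·row1 → [0,0,-2]

L=[[1,0,0],[4,1,0],[0,-1,1]] U=[[-2,2,-3],[0,5,-3],[0,0,-2]]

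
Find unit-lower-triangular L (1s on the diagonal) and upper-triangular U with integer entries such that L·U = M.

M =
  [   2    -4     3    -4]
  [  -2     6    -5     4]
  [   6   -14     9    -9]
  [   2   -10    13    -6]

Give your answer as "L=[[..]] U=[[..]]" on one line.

  R1 -= -1·R0 → [0,2,-2,0]
  R2 -= 3·R0 → [0,-2,0,3]
  R3 -= 1·R0 → [0,-6,10,-2]
  R2 -= -1·R1 → [0,0,-2,3]
  R3 -= -3·R1 → [0,0,4,-2]
  R3 -= -2·R2 → [0,0,0,4]

L=[[1,0,0,0],[-1,1,0,0],[3,-1,1,0],[1,-3,-2,1]] U=[[2,-4,3,-4],[0,2,-2,0],[0,0,-2,3],[0,0,0,4]]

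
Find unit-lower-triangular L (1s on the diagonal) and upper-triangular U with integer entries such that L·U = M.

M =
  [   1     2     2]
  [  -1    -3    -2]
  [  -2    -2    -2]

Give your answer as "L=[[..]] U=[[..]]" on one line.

  R1 -= -1·R0 → [0,-1,0]
  R2 -= -2·R0 → [0,2,2]
  R2 -= -2·R1 → [0,0,2]

L=[[1,0,0],[-1,1,0],[-2,-2,1]] U=[[1,2,2],[0,-1,0],[0,0,2]]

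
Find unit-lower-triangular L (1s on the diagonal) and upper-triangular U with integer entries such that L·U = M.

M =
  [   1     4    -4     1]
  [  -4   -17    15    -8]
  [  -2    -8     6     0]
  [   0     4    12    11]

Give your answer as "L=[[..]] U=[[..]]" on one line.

L=[[1,0,0,0],[-4,1,0,0],[-2,0,1,0],[0,-4,-4,1]] U=[[1,4,-4,1],[0,-1,-1,-4],[0,0,-2,2],[0,0,0,3]]

  R1 -= -4·R0 → [0,-1,-1,-4]
  R2 -= -2·R0 → [0,0,-2,2]
  R3 -= 0·R0 → [0,4,12,11]
  R2 -= 0·R1 → [0,0,-2,2]
  R3 -= -4·R1 → [0,0,8,-5]
  R3 -= -4·R2 → [0,0,0,3]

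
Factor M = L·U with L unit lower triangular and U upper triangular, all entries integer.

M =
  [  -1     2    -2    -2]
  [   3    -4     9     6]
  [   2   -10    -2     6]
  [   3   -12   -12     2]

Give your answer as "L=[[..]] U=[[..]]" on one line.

L=[[1,0,0,0],[-3,1,0,0],[-2,-3,1,0],[-3,-3,-3,1]] U=[[-1,2,-2,-2],[0,2,3,0],[0,0,3,2],[0,0,0,2]]

  r1 -= -3·r0 → [0,2,3,0]
  r2 -= -2·r0 → [0,-6,-6,2]
  r3 -= -3·r0 → [0,-6,-18,-4]
  r2 -= -3·r1 → [0,0,3,2]
  r3 -= -3·r1 → [0,0,-9,-4]
  r3 -= -3·r2 → [0,0,0,2]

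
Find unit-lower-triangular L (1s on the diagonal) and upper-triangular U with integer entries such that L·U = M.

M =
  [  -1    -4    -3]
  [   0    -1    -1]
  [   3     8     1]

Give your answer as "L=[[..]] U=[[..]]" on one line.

L=[[1,0,0],[0,1,0],[-3,4,1]] U=[[-1,-4,-3],[0,-1,-1],[0,0,-4]]

  R1 -= 0·R0 → [0,-1,-1]
  R2 -= -3·R0 → [0,-4,-8]
  R2 -= 4·R1 → [0,0,-4]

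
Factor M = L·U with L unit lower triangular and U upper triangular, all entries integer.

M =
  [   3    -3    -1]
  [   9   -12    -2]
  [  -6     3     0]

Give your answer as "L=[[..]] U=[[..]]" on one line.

L=[[1,0,0],[3,1,0],[-2,1,1]] U=[[3,-3,-1],[0,-3,1],[0,0,-3]]

  R1 -= 3·R0 → [0,-3,1]
  R2 -= -2·R0 → [0,-3,-2]
  R2 -= 1·R1 → [0,0,-3]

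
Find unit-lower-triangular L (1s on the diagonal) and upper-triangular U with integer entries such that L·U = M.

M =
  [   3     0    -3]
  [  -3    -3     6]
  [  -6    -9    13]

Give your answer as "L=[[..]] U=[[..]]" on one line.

L=[[1,0,0],[-1,1,0],[-2,3,1]] U=[[3,0,-3],[0,-3,3],[0,0,-2]]

  row1 -= -1·row0 → [0,-3,3]
  row2 -= -2·row0 → [0,-9,7]
  row2 -= 3·row1 → [0,0,-2]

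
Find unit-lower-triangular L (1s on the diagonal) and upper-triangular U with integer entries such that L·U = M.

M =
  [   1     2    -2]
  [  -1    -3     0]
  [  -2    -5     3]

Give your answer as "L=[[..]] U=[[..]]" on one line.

L=[[1,0,0],[-1,1,0],[-2,1,1]] U=[[1,2,-2],[0,-1,-2],[0,0,1]]

  row1 -= -1·row0 → [0,-1,-2]
  row2 -= -2·row0 → [0,-1,-1]
  row2 -= 1·row1 → [0,0,1]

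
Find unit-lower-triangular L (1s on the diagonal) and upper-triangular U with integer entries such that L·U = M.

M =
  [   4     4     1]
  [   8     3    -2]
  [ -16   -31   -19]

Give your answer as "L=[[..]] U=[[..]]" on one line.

  r1 -= 2·r0 → [0,-5,-4]
  r2 -= -4·r0 → [0,-15,-15]
  r2 -= 3·r1 → [0,0,-3]

L=[[1,0,0],[2,1,0],[-4,3,1]] U=[[4,4,1],[0,-5,-4],[0,0,-3]]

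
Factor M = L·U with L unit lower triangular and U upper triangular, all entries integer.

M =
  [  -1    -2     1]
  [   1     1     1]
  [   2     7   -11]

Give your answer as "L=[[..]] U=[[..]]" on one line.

  r1 -= -1·r0 → [0,-1,2]
  r2 -= -2·r0 → [0,3,-9]
  r2 -= -3·r1 → [0,0,-3]

L=[[1,0,0],[-1,1,0],[-2,-3,1]] U=[[-1,-2,1],[0,-1,2],[0,0,-3]]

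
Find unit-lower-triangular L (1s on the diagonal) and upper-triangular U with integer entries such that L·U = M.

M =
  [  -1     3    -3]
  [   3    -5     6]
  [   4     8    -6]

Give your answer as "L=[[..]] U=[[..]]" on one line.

  r1 -= -3·r0 → [0,4,-3]
  r2 -= -4·r0 → [0,20,-18]
  r2 -= 5·r1 → [0,0,-3]

L=[[1,0,0],[-3,1,0],[-4,5,1]] U=[[-1,3,-3],[0,4,-3],[0,0,-3]]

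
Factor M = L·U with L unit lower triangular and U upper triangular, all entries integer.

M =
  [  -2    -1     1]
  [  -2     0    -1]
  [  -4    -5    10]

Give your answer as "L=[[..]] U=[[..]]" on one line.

  R1 -= 1·R0 → [0,1,-2]
  R2 -= 2·R0 → [0,-3,8]
  R2 -= -3·R1 → [0,0,2]

L=[[1,0,0],[1,1,0],[2,-3,1]] U=[[-2,-1,1],[0,1,-2],[0,0,2]]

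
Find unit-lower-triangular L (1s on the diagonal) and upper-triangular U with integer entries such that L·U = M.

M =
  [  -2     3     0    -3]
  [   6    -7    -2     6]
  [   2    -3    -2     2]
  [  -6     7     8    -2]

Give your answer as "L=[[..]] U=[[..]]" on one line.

  r1 -= -3·r0 → [0,2,-2,-3]
  r2 -= -1·r0 → [0,0,-2,-1]
  r3 -= 3·r0 → [0,-2,8,7]
  r2 -= 0·r1 → [0,0,-2,-1]
  r3 -= -1·r1 → [0,0,6,4]
  r3 -= -3·r2 → [0,0,0,1]

L=[[1,0,0,0],[-3,1,0,0],[-1,0,1,0],[3,-1,-3,1]] U=[[-2,3,0,-3],[0,2,-2,-3],[0,0,-2,-1],[0,0,0,1]]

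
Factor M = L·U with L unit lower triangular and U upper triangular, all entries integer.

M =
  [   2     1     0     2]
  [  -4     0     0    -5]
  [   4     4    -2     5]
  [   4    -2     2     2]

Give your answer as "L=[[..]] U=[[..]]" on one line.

L=[[1,0,0,0],[-2,1,0,0],[2,1,1,0],[2,-2,-1,1]] U=[[2,1,0,2],[0,2,0,-1],[0,0,-2,2],[0,0,0,-2]]

  R1 -= -2·R0 → [0,2,0,-1]
  R2 -= 2·R0 → [0,2,-2,1]
  R3 -= 2·R0 → [0,-4,2,-2]
  R2 -= 1·R1 → [0,0,-2,2]
  R3 -= -2·R1 → [0,0,2,-4]
  R3 -= -1·R2 → [0,0,0,-2]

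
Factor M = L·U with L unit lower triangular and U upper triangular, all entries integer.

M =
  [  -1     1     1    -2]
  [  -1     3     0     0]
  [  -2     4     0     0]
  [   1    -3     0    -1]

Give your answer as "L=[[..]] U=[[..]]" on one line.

L=[[1,0,0,0],[1,1,0,0],[2,1,1,0],[-1,-1,0,1]] U=[[-1,1,1,-2],[0,2,-1,2],[0,0,-1,2],[0,0,0,-1]]

  row1 -= 1·row0 → [0,2,-1,2]
  row2 -= 2·row0 → [0,2,-2,4]
  row3 -= -1·row0 → [0,-2,1,-3]
  row2 -= 1·row1 → [0,0,-1,2]
  row3 -= -1·row1 → [0,0,0,-1]
  row3 -= 0·row2 → [0,0,0,-1]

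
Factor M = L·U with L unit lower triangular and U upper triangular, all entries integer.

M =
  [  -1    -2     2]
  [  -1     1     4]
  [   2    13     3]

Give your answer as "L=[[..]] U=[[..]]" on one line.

L=[[1,0,0],[1,1,0],[-2,3,1]] U=[[-1,-2,2],[0,3,2],[0,0,1]]

  r1 -= 1·r0 → [0,3,2]
  r2 -= -2·r0 → [0,9,7]
  r2 -= 3·r1 → [0,0,1]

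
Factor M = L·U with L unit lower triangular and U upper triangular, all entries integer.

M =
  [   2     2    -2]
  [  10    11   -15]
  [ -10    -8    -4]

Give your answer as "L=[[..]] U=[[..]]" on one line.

L=[[1,0,0],[5,1,0],[-5,2,1]] U=[[2,2,-2],[0,1,-5],[0,0,-4]]

  R1 -= 5·R0 → [0,1,-5]
  R2 -= -5·R0 → [0,2,-14]
  R2 -= 2·R1 → [0,0,-4]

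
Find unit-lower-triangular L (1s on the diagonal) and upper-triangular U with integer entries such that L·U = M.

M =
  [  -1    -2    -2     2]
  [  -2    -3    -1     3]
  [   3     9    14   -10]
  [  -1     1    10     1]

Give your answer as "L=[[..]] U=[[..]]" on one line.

  R1 -= 2·R0 → [0,1,3,-1]
  R2 -= -3·R0 → [0,3,8,-4]
  R3 -= 1·R0 → [0,3,12,-1]
  R2 -= 3·R1 → [0,0,-1,-1]
  R3 -= 3·R1 → [0,0,3,2]
  R3 -= -3·R2 → [0,0,0,-1]

L=[[1,0,0,0],[2,1,0,0],[-3,3,1,0],[1,3,-3,1]] U=[[-1,-2,-2,2],[0,1,3,-1],[0,0,-1,-1],[0,0,0,-1]]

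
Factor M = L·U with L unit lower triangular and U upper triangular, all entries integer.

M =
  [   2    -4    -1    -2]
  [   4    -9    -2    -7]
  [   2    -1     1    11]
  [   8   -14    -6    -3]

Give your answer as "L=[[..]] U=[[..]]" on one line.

L=[[1,0,0,0],[2,1,0,0],[1,-3,1,0],[4,-2,-1,1]] U=[[2,-4,-1,-2],[0,-1,0,-3],[0,0,2,4],[0,0,0,3]]

  r1 -= 2·r0 → [0,-1,0,-3]
  r2 -= 1·r0 → [0,3,2,13]
  r3 -= 4·r0 → [0,2,-2,5]
  r2 -= -3·r1 → [0,0,2,4]
  r3 -= -2·r1 → [0,0,-2,-1]
  r3 -= -1·r2 → [0,0,0,3]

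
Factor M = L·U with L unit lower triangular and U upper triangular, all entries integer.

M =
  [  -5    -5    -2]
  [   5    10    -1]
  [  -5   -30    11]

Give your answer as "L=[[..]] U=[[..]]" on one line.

  r1 -= -1·r0 → [0,5,-3]
  r2 -= 1·r0 → [0,-25,13]
  r2 -= -5·r1 → [0,0,-2]

L=[[1,0,0],[-1,1,0],[1,-5,1]] U=[[-5,-5,-2],[0,5,-3],[0,0,-2]]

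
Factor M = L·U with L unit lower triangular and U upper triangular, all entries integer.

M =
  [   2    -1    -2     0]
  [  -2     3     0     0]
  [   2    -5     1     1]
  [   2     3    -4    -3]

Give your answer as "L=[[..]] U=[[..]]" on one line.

  r1 -= -1·r0 → [0,2,-2,0]
  r2 -= 1·r0 → [0,-4,3,1]
  r3 -= 1·r0 → [0,4,-2,-3]
  r2 -= -2·r1 → [0,0,-1,1]
  r3 -= 2·r1 → [0,0,2,-3]
  r3 -= -2·r2 → [0,0,0,-1]

L=[[1,0,0,0],[-1,1,0,0],[1,-2,1,0],[1,2,-2,1]] U=[[2,-1,-2,0],[0,2,-2,0],[0,0,-1,1],[0,0,0,-1]]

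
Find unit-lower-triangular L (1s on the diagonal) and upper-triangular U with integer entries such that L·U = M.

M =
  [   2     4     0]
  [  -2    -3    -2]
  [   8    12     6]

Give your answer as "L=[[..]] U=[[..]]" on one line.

  r1 -= -1·r0 → [0,1,-2]
  r2 -= 4·r0 → [0,-4,6]
  r2 -= -4·r1 → [0,0,-2]

L=[[1,0,0],[-1,1,0],[4,-4,1]] U=[[2,4,0],[0,1,-2],[0,0,-2]]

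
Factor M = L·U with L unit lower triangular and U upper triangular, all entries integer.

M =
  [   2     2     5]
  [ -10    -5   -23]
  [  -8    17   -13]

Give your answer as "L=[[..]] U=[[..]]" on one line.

  r1 -= -5·r0 → [0,5,2]
  r2 -= -4·r0 → [0,25,7]
  r2 -= 5·r1 → [0,0,-3]

L=[[1,0,0],[-5,1,0],[-4,5,1]] U=[[2,2,5],[0,5,2],[0,0,-3]]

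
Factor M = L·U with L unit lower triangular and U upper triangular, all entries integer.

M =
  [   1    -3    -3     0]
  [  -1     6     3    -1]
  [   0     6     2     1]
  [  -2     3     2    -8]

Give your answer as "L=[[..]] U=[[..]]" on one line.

L=[[1,0,0,0],[-1,1,0,0],[0,2,1,0],[-2,-1,-2,1]] U=[[1,-3,-3,0],[0,3,0,-1],[0,0,2,3],[0,0,0,-3]]

  r1 -= -1·r0 → [0,3,0,-1]
  r2 -= 0·r0 → [0,6,2,1]
  r3 -= -2·r0 → [0,-3,-4,-8]
  r2 -= 2·r1 → [0,0,2,3]
  r3 -= -1·r1 → [0,0,-4,-9]
  r3 -= -2·r2 → [0,0,0,-3]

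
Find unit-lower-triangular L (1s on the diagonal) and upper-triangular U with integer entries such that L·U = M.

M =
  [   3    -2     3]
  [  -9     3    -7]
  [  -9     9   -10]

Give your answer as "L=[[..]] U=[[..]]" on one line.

  R1 -= -3·R0 → [0,-3,2]
  R2 -= -3·R0 → [0,3,-1]
  R2 -= -1·R1 → [0,0,1]

L=[[1,0,0],[-3,1,0],[-3,-1,1]] U=[[3,-2,3],[0,-3,2],[0,0,1]]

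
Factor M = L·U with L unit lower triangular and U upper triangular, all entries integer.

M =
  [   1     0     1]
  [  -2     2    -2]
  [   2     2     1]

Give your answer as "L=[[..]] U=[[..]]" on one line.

L=[[1,0,0],[-2,1,0],[2,1,1]] U=[[1,0,1],[0,2,0],[0,0,-1]]

  R1 -= -2·R0 → [0,2,0]
  R2 -= 2·R0 → [0,2,-1]
  R2 -= 1·R1 → [0,0,-1]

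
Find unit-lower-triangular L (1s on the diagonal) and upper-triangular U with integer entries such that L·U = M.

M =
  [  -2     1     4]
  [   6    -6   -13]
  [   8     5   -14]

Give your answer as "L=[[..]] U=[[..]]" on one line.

L=[[1,0,0],[-3,1,0],[-4,-3,1]] U=[[-2,1,4],[0,-3,-1],[0,0,-1]]

  row1 -= -3·row0 → [0,-3,-1]
  row2 -= -4·row0 → [0,9,2]
  row2 -= -3·row1 → [0,0,-1]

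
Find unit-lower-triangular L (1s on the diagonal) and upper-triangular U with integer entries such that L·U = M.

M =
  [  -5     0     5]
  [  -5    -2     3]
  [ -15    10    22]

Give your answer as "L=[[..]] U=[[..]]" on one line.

  row1 -= 1·row0 → [0,-2,-2]
  row2 -= 3·row0 → [0,10,7]
  row2 -= -5·row1 → [0,0,-3]

L=[[1,0,0],[1,1,0],[3,-5,1]] U=[[-5,0,5],[0,-2,-2],[0,0,-3]]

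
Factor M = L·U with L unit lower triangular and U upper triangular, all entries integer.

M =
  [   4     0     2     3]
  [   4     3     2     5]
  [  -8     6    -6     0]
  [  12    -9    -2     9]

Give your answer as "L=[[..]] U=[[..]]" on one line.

  R1 -= 1·R0 → [0,3,0,2]
  R2 -= -2·R0 → [0,6,-2,6]
  R3 -= 3·R0 → [0,-9,-8,0]
  R2 -= 2·R1 → [0,0,-2,2]
  R3 -= -3·R1 → [0,0,-8,6]
  R3 -= 4·R2 → [0,0,0,-2]

L=[[1,0,0,0],[1,1,0,0],[-2,2,1,0],[3,-3,4,1]] U=[[4,0,2,3],[0,3,0,2],[0,0,-2,2],[0,0,0,-2]]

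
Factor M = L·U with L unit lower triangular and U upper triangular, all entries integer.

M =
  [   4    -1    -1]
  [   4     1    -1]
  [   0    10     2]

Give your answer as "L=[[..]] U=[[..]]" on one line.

L=[[1,0,0],[1,1,0],[0,5,1]] U=[[4,-1,-1],[0,2,0],[0,0,2]]

  R1 -= 1·R0 → [0,2,0]
  R2 -= 0·R0 → [0,10,2]
  R2 -= 5·R1 → [0,0,2]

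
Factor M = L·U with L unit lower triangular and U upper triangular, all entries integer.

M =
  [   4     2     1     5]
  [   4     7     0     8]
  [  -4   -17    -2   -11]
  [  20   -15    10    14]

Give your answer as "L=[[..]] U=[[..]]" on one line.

  row1 -= 1·row0 → [0,5,-1,3]
  row2 -= -1·row0 → [0,-15,-1,-6]
  row3 -= 5·row0 → [0,-25,5,-11]
  row2 -= -3·row1 → [0,0,-4,3]
  row3 -= -5·row1 → [0,0,0,4]
  row3 -= 0·row2 → [0,0,0,4]

L=[[1,0,0,0],[1,1,0,0],[-1,-3,1,0],[5,-5,0,1]] U=[[4,2,1,5],[0,5,-1,3],[0,0,-4,3],[0,0,0,4]]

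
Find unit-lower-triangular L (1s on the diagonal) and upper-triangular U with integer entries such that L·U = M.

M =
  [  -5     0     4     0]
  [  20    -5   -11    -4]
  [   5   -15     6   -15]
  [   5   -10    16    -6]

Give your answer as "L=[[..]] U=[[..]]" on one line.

L=[[1,0,0,0],[-4,1,0,0],[-1,3,1,0],[-1,2,-2,1]] U=[[-5,0,4,0],[0,-5,5,-4],[0,0,-5,-3],[0,0,0,-4]]

  R1 -= -4·R0 → [0,-5,5,-4]
  R2 -= -1·R0 → [0,-15,10,-15]
  R3 -= -1·R0 → [0,-10,20,-6]
  R2 -= 3·R1 → [0,0,-5,-3]
  R3 -= 2·R1 → [0,0,10,2]
  R3 -= -2·R2 → [0,0,0,-4]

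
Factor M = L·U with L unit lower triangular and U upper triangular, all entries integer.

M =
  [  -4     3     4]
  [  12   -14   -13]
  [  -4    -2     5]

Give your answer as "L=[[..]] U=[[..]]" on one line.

L=[[1,0,0],[-3,1,0],[1,1,1]] U=[[-4,3,4],[0,-5,-1],[0,0,2]]

  row1 -= -3·row0 → [0,-5,-1]
  row2 -= 1·row0 → [0,-5,1]
  row2 -= 1·row1 → [0,0,2]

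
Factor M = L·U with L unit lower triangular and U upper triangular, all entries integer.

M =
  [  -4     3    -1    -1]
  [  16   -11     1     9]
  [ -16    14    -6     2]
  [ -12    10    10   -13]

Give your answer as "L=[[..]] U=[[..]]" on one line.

L=[[1,0,0,0],[-4,1,0,0],[4,2,1,0],[3,1,4,1]] U=[[-4,3,-1,-1],[0,1,-3,5],[0,0,4,-4],[0,0,0,1]]

  r1 -= -4·r0 → [0,1,-3,5]
  r2 -= 4·r0 → [0,2,-2,6]
  r3 -= 3·r0 → [0,1,13,-10]
  r2 -= 2·r1 → [0,0,4,-4]
  r3 -= 1·r1 → [0,0,16,-15]
  r3 -= 4·r2 → [0,0,0,1]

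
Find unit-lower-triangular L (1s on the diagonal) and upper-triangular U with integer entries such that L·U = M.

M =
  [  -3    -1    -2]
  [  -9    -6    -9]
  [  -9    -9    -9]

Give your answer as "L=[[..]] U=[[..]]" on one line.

  r1 -= 3·r0 → [0,-3,-3]
  r2 -= 3·r0 → [0,-6,-3]
  r2 -= 2·r1 → [0,0,3]

L=[[1,0,0],[3,1,0],[3,2,1]] U=[[-3,-1,-2],[0,-3,-3],[0,0,3]]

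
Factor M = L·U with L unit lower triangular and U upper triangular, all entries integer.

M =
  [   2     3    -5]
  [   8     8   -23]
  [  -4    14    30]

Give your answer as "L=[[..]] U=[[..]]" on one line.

L=[[1,0,0],[4,1,0],[-2,-5,1]] U=[[2,3,-5],[0,-4,-3],[0,0,5]]

  r1 -= 4·r0 → [0,-4,-3]
  r2 -= -2·r0 → [0,20,20]
  r2 -= -5·r1 → [0,0,5]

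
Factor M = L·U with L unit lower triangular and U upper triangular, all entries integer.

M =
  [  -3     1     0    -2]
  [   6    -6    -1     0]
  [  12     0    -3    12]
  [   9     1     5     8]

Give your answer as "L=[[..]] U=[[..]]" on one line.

L=[[1,0,0,0],[-2,1,0,0],[-4,-1,1,0],[-3,-1,-1,1]] U=[[-3,1,0,-2],[0,-4,-1,-4],[0,0,-4,0],[0,0,0,-2]]

  R1 -= -2·R0 → [0,-4,-1,-4]
  R2 -= -4·R0 → [0,4,-3,4]
  R3 -= -3·R0 → [0,4,5,2]
  R2 -= -1·R1 → [0,0,-4,0]
  R3 -= -1·R1 → [0,0,4,-2]
  R3 -= -1·R2 → [0,0,0,-2]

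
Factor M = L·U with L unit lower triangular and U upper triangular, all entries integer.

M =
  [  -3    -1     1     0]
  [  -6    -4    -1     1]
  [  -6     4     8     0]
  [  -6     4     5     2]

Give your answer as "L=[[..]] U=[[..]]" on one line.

  row1 -= 2·row0 → [0,-2,-3,1]
  row2 -= 2·row0 → [0,6,6,0]
  row3 -= 2·row0 → [0,6,3,2]
  row2 -= -3·row1 → [0,0,-3,3]
  row3 -= -3·row1 → [0,0,-6,5]
  row3 -= 2·row2 → [0,0,0,-1]

L=[[1,0,0,0],[2,1,0,0],[2,-3,1,0],[2,-3,2,1]] U=[[-3,-1,1,0],[0,-2,-3,1],[0,0,-3,3],[0,0,0,-1]]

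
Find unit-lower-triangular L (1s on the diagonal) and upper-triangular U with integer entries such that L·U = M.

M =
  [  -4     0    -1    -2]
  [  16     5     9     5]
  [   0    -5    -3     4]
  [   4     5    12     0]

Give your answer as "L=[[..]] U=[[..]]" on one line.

  R1 -= -4·R0 → [0,5,5,-3]
  R2 -= 0·R0 → [0,-5,-3,4]
  R3 -= -1·R0 → [0,5,11,-2]
  R2 -= -1·R1 → [0,0,2,1]
  R3 -= 1·R1 → [0,0,6,1]
  R3 -= 3·R2 → [0,0,0,-2]

L=[[1,0,0,0],[-4,1,0,0],[0,-1,1,0],[-1,1,3,1]] U=[[-4,0,-1,-2],[0,5,5,-3],[0,0,2,1],[0,0,0,-2]]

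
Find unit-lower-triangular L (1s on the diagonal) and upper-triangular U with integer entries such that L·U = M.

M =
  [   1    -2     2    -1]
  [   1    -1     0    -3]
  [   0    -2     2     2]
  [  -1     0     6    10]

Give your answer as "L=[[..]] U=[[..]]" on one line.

L=[[1,0,0,0],[1,1,0,0],[0,-2,1,0],[-1,-2,-2,1]] U=[[1,-2,2,-1],[0,1,-2,-2],[0,0,-2,-2],[0,0,0,1]]

  row1 -= 1·row0 → [0,1,-2,-2]
  row2 -= 0·row0 → [0,-2,2,2]
  row3 -= -1·row0 → [0,-2,8,9]
  row2 -= -2·row1 → [0,0,-2,-2]
  row3 -= -2·row1 → [0,0,4,5]
  row3 -= -2·row2 → [0,0,0,1]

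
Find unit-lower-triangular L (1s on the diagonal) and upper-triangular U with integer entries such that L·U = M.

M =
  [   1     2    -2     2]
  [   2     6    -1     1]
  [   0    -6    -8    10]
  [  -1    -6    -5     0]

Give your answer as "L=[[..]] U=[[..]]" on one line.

L=[[1,0,0,0],[2,1,0,0],[0,-3,1,0],[-1,-2,-1,1]] U=[[1,2,-2,2],[0,2,3,-3],[0,0,1,1],[0,0,0,-3]]

  R1 -= 2·R0 → [0,2,3,-3]
  R2 -= 0·R0 → [0,-6,-8,10]
  R3 -= -1·R0 → [0,-4,-7,2]
  R2 -= -3·R1 → [0,0,1,1]
  R3 -= -2·R1 → [0,0,-1,-4]
  R3 -= -1·R2 → [0,0,0,-3]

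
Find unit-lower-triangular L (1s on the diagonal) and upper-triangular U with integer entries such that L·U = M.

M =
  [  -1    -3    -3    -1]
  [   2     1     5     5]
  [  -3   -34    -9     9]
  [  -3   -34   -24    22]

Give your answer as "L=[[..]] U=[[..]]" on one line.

  r1 -= -2·r0 → [0,-5,-1,3]
  r2 -= 3·r0 → [0,-25,0,12]
  r3 -= 3·r0 → [0,-25,-15,25]
  r2 -= 5·r1 → [0,0,5,-3]
  r3 -= 5·r1 → [0,0,-10,10]
  r3 -= -2·r2 → [0,0,0,4]

L=[[1,0,0,0],[-2,1,0,0],[3,5,1,0],[3,5,-2,1]] U=[[-1,-3,-3,-1],[0,-5,-1,3],[0,0,5,-3],[0,0,0,4]]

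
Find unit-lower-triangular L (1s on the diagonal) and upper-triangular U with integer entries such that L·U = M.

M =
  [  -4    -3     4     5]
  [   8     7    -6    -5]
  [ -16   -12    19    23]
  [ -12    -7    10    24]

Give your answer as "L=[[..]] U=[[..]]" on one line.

L=[[1,0,0,0],[-2,1,0,0],[4,0,1,0],[3,2,-2,1]] U=[[-4,-3,4,5],[0,1,2,5],[0,0,3,3],[0,0,0,5]]

  R1 -= -2·R0 → [0,1,2,5]
  R2 -= 4·R0 → [0,0,3,3]
  R3 -= 3·R0 → [0,2,-2,9]
  R2 -= 0·R1 → [0,0,3,3]
  R3 -= 2·R1 → [0,0,-6,-1]
  R3 -= -2·R2 → [0,0,0,5]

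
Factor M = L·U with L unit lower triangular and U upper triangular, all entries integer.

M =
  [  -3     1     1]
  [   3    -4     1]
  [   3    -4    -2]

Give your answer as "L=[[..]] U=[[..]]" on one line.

  row1 -= -1·row0 → [0,-3,2]
  row2 -= -1·row0 → [0,-3,-1]
  row2 -= 1·row1 → [0,0,-3]

L=[[1,0,0],[-1,1,0],[-1,1,1]] U=[[-3,1,1],[0,-3,2],[0,0,-3]]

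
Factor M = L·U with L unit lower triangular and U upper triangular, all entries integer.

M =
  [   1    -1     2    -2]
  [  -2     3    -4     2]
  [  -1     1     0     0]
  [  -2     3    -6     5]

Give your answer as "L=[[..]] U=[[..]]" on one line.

  R1 -= -2·R0 → [0,1,0,-2]
  R2 -= -1·R0 → [0,0,2,-2]
  R3 -= -2·R0 → [0,1,-2,1]
  R2 -= 0·R1 → [0,0,2,-2]
  R3 -= 1·R1 → [0,0,-2,3]
  R3 -= -1·R2 → [0,0,0,1]

L=[[1,0,0,0],[-2,1,0,0],[-1,0,1,0],[-2,1,-1,1]] U=[[1,-1,2,-2],[0,1,0,-2],[0,0,2,-2],[0,0,0,1]]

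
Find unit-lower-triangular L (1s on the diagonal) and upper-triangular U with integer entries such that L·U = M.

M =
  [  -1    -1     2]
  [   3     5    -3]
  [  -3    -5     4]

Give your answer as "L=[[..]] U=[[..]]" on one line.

L=[[1,0,0],[-3,1,0],[3,-1,1]] U=[[-1,-1,2],[0,2,3],[0,0,1]]

  row1 -= -3·row0 → [0,2,3]
  row2 -= 3·row0 → [0,-2,-2]
  row2 -= -1·row1 → [0,0,1]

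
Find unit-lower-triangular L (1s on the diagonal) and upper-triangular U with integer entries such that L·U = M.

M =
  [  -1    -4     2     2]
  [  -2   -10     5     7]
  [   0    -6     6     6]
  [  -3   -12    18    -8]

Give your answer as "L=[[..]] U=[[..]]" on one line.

  r1 -= 2·r0 → [0,-2,1,3]
  r2 -= 0·r0 → [0,-6,6,6]
  r3 -= 3·r0 → [0,0,12,-14]
  r2 -= 3·r1 → [0,0,3,-3]
  r3 -= 0·r1 → [0,0,12,-14]
  r3 -= 4·r2 → [0,0,0,-2]

L=[[1,0,0,0],[2,1,0,0],[0,3,1,0],[3,0,4,1]] U=[[-1,-4,2,2],[0,-2,1,3],[0,0,3,-3],[0,0,0,-2]]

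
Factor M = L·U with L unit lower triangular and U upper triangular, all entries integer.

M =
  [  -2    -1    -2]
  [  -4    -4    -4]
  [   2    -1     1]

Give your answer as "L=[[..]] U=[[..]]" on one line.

L=[[1,0,0],[2,1,0],[-1,1,1]] U=[[-2,-1,-2],[0,-2,0],[0,0,-1]]

  r1 -= 2·r0 → [0,-2,0]
  r2 -= -1·r0 → [0,-2,-1]
  r2 -= 1·r1 → [0,0,-1]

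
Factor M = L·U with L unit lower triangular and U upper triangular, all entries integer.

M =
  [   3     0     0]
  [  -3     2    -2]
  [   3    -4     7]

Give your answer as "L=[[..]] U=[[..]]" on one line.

  row1 -= -1·row0 → [0,2,-2]
  row2 -= 1·row0 → [0,-4,7]
  row2 -= -2·row1 → [0,0,3]

L=[[1,0,0],[-1,1,0],[1,-2,1]] U=[[3,0,0],[0,2,-2],[0,0,3]]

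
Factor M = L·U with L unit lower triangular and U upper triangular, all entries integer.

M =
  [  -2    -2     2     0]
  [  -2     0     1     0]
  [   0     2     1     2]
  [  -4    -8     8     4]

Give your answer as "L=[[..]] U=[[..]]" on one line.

  r1 -= 1·r0 → [0,2,-1,0]
  r2 -= 0·r0 → [0,2,1,2]
  r3 -= 2·r0 → [0,-4,4,4]
  r2 -= 1·r1 → [0,0,2,2]
  r3 -= -2·r1 → [0,0,2,4]
  r3 -= 1·r2 → [0,0,0,2]

L=[[1,0,0,0],[1,1,0,0],[0,1,1,0],[2,-2,1,1]] U=[[-2,-2,2,0],[0,2,-1,0],[0,0,2,2],[0,0,0,2]]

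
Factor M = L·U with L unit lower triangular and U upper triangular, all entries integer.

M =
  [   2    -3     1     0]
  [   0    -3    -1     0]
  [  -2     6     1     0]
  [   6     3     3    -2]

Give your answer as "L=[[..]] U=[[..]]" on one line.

L=[[1,0,0,0],[0,1,0,0],[-1,-1,1,0],[3,-4,-4,1]] U=[[2,-3,1,0],[0,-3,-1,0],[0,0,1,0],[0,0,0,-2]]

  R1 -= 0·R0 → [0,-3,-1,0]
  R2 -= -1·R0 → [0,3,2,0]
  R3 -= 3·R0 → [0,12,0,-2]
  R2 -= -1·R1 → [0,0,1,0]
  R3 -= -4·R1 → [0,0,-4,-2]
  R3 -= -4·R2 → [0,0,0,-2]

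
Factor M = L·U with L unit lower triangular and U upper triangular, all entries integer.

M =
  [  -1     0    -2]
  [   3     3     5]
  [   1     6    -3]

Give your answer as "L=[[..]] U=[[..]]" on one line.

L=[[1,0,0],[-3,1,0],[-1,2,1]] U=[[-1,0,-2],[0,3,-1],[0,0,-3]]

  R1 -= -3·R0 → [0,3,-1]
  R2 -= -1·R0 → [0,6,-5]
  R2 -= 2·R1 → [0,0,-3]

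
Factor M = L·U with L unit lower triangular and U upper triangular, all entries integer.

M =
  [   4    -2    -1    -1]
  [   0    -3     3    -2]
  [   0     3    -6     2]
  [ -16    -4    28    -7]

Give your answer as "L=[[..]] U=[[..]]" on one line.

  row1 -= 0·row0 → [0,-3,3,-2]
  row2 -= 0·row0 → [0,3,-6,2]
  row3 -= -4·row0 → [0,-12,24,-11]
  row2 -= -1·row1 → [0,0,-3,0]
  row3 -= 4·row1 → [0,0,12,-3]
  row3 -= -4·row2 → [0,0,0,-3]

L=[[1,0,0,0],[0,1,0,0],[0,-1,1,0],[-4,4,-4,1]] U=[[4,-2,-1,-1],[0,-3,3,-2],[0,0,-3,0],[0,0,0,-3]]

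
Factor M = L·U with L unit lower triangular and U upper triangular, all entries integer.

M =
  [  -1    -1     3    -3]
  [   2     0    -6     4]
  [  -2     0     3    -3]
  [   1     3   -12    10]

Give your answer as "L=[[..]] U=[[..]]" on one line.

  r1 -= -2·r0 → [0,-2,0,-2]
  r2 -= 2·r0 → [0,2,-3,3]
  r3 -= -1·r0 → [0,2,-9,7]
  r2 -= -1·r1 → [0,0,-3,1]
  r3 -= -1·r1 → [0,0,-9,5]
  r3 -= 3·r2 → [0,0,0,2]

L=[[1,0,0,0],[-2,1,0,0],[2,-1,1,0],[-1,-1,3,1]] U=[[-1,-1,3,-3],[0,-2,0,-2],[0,0,-3,1],[0,0,0,2]]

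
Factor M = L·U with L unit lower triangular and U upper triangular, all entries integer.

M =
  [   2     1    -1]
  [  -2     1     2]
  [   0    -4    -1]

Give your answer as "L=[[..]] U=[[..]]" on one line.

L=[[1,0,0],[-1,1,0],[0,-2,1]] U=[[2,1,-1],[0,2,1],[0,0,1]]

  row1 -= -1·row0 → [0,2,1]
  row2 -= 0·row0 → [0,-4,-1]
  row2 -= -2·row1 → [0,0,1]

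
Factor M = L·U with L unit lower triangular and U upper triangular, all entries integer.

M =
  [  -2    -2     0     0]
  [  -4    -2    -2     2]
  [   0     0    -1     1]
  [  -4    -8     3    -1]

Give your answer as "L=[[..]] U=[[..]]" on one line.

L=[[1,0,0,0],[2,1,0,0],[0,0,1,0],[2,-2,1,1]] U=[[-2,-2,0,0],[0,2,-2,2],[0,0,-1,1],[0,0,0,2]]

  row1 -= 2·row0 → [0,2,-2,2]
  row2 -= 0·row0 → [0,0,-1,1]
  row3 -= 2·row0 → [0,-4,3,-1]
  row2 -= 0·row1 → [0,0,-1,1]
  row3 -= -2·row1 → [0,0,-1,3]
  row3 -= 1·row2 → [0,0,0,2]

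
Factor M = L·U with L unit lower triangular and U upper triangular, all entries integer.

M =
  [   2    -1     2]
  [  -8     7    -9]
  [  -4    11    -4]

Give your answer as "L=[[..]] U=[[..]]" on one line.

L=[[1,0,0],[-4,1,0],[-2,3,1]] U=[[2,-1,2],[0,3,-1],[0,0,3]]

  r1 -= -4·r0 → [0,3,-1]
  r2 -= -2·r0 → [0,9,0]
  r2 -= 3·r1 → [0,0,3]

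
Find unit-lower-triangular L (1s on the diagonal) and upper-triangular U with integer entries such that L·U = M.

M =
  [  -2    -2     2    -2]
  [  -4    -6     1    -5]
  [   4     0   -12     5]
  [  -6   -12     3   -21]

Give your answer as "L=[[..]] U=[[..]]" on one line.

L=[[1,0,0,0],[2,1,0,0],[-2,2,1,0],[3,3,-3,1]] U=[[-2,-2,2,-2],[0,-2,-3,-1],[0,0,-2,3],[0,0,0,-3]]

  r1 -= 2·r0 → [0,-2,-3,-1]
  r2 -= -2·r0 → [0,-4,-8,1]
  r3 -= 3·r0 → [0,-6,-3,-15]
  r2 -= 2·r1 → [0,0,-2,3]
  r3 -= 3·r1 → [0,0,6,-12]
  r3 -= -3·r2 → [0,0,0,-3]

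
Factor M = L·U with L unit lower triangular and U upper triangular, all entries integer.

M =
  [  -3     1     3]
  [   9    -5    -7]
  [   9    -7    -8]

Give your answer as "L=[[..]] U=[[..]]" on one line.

L=[[1,0,0],[-3,1,0],[-3,2,1]] U=[[-3,1,3],[0,-2,2],[0,0,-3]]

  row1 -= -3·row0 → [0,-2,2]
  row2 -= -3·row0 → [0,-4,1]
  row2 -= 2·row1 → [0,0,-3]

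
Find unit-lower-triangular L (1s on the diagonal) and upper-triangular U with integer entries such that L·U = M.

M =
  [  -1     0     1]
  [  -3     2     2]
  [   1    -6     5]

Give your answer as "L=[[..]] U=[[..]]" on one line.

L=[[1,0,0],[3,1,0],[-1,-3,1]] U=[[-1,0,1],[0,2,-1],[0,0,3]]

  R1 -= 3·R0 → [0,2,-1]
  R2 -= -1·R0 → [0,-6,6]
  R2 -= -3·R1 → [0,0,3]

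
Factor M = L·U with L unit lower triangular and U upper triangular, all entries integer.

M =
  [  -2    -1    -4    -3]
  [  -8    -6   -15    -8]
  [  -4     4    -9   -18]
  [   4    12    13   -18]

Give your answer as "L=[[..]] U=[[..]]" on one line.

L=[[1,0,0,0],[4,1,0,0],[2,-3,1,0],[-2,-5,5,1]] U=[[-2,-1,-4,-3],[0,-2,1,4],[0,0,2,0],[0,0,0,-4]]

  row1 -= 4·row0 → [0,-2,1,4]
  row2 -= 2·row0 → [0,6,-1,-12]
  row3 -= -2·row0 → [0,10,5,-24]
  row2 -= -3·row1 → [0,0,2,0]
  row3 -= -5·row1 → [0,0,10,-4]
  row3 -= 5·row2 → [0,0,0,-4]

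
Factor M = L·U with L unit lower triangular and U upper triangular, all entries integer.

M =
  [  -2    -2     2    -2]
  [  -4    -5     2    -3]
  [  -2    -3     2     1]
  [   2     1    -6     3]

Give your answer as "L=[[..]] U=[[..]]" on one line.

L=[[1,0,0,0],[2,1,0,0],[1,1,1,0],[-1,1,-1,1]] U=[[-2,-2,2,-2],[0,-1,-2,1],[0,0,2,2],[0,0,0,2]]

  row1 -= 2·row0 → [0,-1,-2,1]
  row2 -= 1·row0 → [0,-1,0,3]
  row3 -= -1·row0 → [0,-1,-4,1]
  row2 -= 1·row1 → [0,0,2,2]
  row3 -= 1·row1 → [0,0,-2,0]
  row3 -= -1·row2 → [0,0,0,2]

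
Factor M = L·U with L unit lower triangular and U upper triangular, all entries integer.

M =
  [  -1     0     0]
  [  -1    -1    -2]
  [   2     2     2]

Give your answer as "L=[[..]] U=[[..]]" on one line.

  r1 -= 1·r0 → [0,-1,-2]
  r2 -= -2·r0 → [0,2,2]
  r2 -= -2·r1 → [0,0,-2]

L=[[1,0,0],[1,1,0],[-2,-2,1]] U=[[-1,0,0],[0,-1,-2],[0,0,-2]]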